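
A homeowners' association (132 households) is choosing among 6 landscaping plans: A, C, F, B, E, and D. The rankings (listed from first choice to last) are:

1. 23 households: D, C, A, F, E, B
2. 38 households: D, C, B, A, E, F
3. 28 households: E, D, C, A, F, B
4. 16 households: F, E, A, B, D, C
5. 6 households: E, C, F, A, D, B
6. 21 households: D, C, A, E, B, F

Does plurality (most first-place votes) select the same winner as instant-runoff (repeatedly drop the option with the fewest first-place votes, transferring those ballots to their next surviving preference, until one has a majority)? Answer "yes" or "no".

yes

Plurality — first-place votes: A 0, C 0, F 16, B 0, E 34, D 82. Winner: D.
Instant-runoff — R1 A 0, C 0, F 16, B 0, E 34, D 82 (D winner). Winner: D.
The two methods agree.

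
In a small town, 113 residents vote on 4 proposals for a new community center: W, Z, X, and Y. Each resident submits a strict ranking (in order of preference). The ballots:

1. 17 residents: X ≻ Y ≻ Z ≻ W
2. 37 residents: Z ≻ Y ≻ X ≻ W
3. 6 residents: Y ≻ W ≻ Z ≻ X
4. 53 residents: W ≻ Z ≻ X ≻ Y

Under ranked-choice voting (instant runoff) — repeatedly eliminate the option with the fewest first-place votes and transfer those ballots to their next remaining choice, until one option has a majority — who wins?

W

Round 1: W 53, Z 37, X 17, Y 6. Eliminate Y.
Round 2: W 59, Z 37, X 17. W has a majority.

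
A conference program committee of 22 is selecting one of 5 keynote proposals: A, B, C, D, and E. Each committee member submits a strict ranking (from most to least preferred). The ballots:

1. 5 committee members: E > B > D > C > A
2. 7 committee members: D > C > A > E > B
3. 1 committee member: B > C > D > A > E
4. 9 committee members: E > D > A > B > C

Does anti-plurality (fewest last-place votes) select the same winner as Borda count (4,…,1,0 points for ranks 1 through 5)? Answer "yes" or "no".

Anti-plurality — last-place votes: A 5, B 7, C 9, D 0, E 1. Winner: D.
Borda — scores: A 33, B 28, C 29, D 67, E 63. Winner: D.
The two methods agree.

yes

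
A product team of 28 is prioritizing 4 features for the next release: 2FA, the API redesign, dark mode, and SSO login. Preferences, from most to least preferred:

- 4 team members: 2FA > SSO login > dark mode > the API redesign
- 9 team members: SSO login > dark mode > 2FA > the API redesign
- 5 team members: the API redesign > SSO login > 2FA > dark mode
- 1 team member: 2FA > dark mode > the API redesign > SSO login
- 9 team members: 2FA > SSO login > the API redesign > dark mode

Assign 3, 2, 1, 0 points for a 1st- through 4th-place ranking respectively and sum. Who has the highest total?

SSO login

2FA: 4·3 + 9·1 + 5·1 + 1·3 + 9·3 = 56
the API redesign: 4·0 + 9·0 + 5·3 + 1·1 + 9·1 = 25
dark mode: 4·1 + 9·2 + 5·0 + 1·2 + 9·0 = 24
SSO login: 4·2 + 9·3 + 5·2 + 1·0 + 9·2 = 63
SSO login has the highest Borda score (63).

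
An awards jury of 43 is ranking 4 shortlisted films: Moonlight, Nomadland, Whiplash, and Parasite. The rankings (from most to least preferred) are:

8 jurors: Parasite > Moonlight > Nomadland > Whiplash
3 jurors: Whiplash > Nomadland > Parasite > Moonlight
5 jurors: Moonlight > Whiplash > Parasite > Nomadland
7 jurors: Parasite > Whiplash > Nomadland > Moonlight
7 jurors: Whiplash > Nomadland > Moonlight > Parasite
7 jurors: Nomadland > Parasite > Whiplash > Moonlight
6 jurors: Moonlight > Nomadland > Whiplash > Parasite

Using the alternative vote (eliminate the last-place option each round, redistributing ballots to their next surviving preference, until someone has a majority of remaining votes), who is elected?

Parasite

Round 1: Moonlight 11, Nomadland 7, Whiplash 10, Parasite 15. Eliminate Nomadland.
Round 2: Moonlight 11, Whiplash 10, Parasite 22. Parasite has a majority.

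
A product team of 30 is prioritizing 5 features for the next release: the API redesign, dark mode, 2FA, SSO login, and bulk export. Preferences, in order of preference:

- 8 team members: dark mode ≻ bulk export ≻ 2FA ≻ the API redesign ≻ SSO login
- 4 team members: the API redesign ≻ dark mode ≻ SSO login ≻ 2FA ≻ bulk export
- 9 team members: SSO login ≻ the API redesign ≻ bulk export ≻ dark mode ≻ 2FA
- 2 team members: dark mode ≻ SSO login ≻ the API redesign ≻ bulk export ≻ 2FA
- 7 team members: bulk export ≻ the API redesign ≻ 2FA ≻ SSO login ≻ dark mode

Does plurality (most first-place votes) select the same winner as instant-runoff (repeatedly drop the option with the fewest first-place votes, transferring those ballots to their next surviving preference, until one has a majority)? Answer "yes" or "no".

no

Plurality — first-place votes: the API redesign 4, dark mode 10, 2FA 0, SSO login 9, bulk export 7. Winner: dark mode.
Instant-runoff — R1 the API redesign 4, dark mode 10, 2FA 0, SSO login 9, bulk export 7 (2FA out); R2 the API redesign 4, dark mode 10, SSO login 9, bulk export 7 (the API redesign out); R3 dark mode 14, SSO login 9, bulk export 7 (bulk export out); R4 dark mode 14, SSO login 16 (SSO login winner). Winner: SSO login.
The two methods disagree.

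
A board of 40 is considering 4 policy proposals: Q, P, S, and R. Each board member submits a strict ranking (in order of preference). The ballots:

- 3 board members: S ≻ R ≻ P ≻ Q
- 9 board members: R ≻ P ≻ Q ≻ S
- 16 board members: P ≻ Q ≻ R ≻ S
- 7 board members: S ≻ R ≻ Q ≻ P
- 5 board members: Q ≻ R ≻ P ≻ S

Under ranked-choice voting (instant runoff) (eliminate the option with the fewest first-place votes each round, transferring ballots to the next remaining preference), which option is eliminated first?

Round 1: Q 5, P 16, S 10, R 9. Eliminate Q.

Q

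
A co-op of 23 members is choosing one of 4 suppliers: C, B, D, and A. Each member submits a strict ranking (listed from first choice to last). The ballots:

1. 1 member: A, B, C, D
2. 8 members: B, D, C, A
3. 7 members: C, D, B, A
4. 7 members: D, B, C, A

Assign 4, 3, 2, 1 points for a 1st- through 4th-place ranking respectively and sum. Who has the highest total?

D

C: 1·2 + 8·2 + 7·4 + 7·2 = 60
B: 1·3 + 8·4 + 7·2 + 7·3 = 70
D: 1·1 + 8·3 + 7·3 + 7·4 = 74
A: 1·4 + 8·1 + 7·1 + 7·1 = 26
D has the highest Borda score (74).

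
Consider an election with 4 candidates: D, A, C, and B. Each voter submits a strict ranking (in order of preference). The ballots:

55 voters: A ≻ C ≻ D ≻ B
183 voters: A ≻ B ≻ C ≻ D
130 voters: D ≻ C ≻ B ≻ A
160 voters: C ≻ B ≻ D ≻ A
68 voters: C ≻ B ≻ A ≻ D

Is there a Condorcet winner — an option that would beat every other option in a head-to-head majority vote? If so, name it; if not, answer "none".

C

C vs D: 466–130 for C.
C vs A: 358–238 for C.
C vs B: 413–183 for C.
C beats every other option head-to-head.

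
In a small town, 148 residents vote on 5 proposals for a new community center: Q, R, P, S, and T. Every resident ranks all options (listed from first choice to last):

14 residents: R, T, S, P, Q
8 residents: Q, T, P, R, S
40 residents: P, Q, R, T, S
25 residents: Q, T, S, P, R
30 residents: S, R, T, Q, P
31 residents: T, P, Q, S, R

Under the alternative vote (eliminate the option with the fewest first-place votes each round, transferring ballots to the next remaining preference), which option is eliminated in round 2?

Round 1: Q 33, R 14, P 40, S 30, T 31. Eliminate R.
Round 2: Q 33, P 40, S 30, T 45. Eliminate S.

S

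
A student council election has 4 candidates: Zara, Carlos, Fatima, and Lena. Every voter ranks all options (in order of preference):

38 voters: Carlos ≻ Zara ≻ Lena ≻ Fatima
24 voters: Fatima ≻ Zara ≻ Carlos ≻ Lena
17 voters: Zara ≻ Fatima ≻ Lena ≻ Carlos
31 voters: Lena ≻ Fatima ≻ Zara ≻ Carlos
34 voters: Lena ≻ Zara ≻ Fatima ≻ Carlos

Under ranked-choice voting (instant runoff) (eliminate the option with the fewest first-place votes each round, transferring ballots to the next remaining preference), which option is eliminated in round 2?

Carlos

Round 1: Zara 17, Carlos 38, Fatima 24, Lena 65. Eliminate Zara.
Round 2: Carlos 38, Fatima 41, Lena 65. Eliminate Carlos.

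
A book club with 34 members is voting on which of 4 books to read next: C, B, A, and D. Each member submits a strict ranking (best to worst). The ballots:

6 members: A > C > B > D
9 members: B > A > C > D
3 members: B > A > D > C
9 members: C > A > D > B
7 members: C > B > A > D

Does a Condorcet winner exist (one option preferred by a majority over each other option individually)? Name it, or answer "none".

none

Checking pairwise contests:
A beats C 18–16.
C beats B 22–12.
B beats A 19–15.
C beats D 31–3.
Every option loses at least one head-to-head, so there is no Condorcet winner.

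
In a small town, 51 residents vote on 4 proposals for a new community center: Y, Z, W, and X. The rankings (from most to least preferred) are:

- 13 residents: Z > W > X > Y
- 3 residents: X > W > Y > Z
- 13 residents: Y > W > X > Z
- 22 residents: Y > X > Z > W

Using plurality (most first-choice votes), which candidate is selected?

First-place votes: Y 35, Z 13, W 0, X 3.
Y has the most first-place votes.

Y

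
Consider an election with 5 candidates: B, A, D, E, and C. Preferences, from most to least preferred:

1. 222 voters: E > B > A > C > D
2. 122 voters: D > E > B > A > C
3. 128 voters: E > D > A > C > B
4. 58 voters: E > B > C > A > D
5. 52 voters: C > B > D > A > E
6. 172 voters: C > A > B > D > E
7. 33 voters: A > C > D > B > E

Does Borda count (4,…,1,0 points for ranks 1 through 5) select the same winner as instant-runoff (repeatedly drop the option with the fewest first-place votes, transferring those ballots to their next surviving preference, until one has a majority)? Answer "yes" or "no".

yes

Borda — scores: B 1617, A 1580, D 1214, E 1998, C 1461. Winner: E.
Instant-runoff — R1 B 0, A 33, D 122, E 408, C 224 (E winner). Winner: E.
The two methods agree.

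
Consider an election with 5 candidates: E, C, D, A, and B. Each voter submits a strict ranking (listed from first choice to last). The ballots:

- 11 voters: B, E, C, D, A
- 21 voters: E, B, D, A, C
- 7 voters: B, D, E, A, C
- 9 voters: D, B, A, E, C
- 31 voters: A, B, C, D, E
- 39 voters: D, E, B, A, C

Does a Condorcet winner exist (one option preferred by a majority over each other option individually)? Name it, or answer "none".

none

Checking pairwise contests:
D beats E 86–32.
E beats C 87–31.
B beats D 70–48.
E beats A 78–40.
E beats B 60–58.
Every option loses at least one head-to-head, so there is no Condorcet winner.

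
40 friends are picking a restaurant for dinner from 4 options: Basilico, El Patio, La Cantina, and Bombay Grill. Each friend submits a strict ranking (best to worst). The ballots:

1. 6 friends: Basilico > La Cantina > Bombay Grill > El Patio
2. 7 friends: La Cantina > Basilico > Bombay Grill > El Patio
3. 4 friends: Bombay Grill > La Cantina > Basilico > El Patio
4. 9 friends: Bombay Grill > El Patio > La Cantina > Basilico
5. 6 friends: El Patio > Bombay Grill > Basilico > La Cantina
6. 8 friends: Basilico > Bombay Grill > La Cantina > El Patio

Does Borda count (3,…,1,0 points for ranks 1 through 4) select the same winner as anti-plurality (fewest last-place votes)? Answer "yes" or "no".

yes

Borda — scores: Basilico 66, El Patio 36, La Cantina 58, Bombay Grill 80. Winner: Bombay Grill.
Anti-plurality — last-place votes: Basilico 9, El Patio 25, La Cantina 6, Bombay Grill 0. Winner: Bombay Grill.
The two methods agree.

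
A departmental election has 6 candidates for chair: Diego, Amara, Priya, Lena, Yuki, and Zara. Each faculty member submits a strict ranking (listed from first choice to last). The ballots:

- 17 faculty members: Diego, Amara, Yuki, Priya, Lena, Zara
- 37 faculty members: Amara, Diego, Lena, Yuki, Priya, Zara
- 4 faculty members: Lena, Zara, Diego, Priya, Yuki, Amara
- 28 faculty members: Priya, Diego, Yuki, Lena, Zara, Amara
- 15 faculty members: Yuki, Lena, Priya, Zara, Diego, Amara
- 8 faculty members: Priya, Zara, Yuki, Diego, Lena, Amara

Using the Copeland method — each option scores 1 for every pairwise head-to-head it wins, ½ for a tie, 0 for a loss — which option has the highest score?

Diego

Diego: beats Amara, Priya, Lena, Yuki, and Zara → score 5.
Amara: loses to Diego, Priya, Lena, Yuki, and Zara → score 0.
Priya: beats Amara and Zara; loses to Diego, Lena, and Yuki → score 2.
Lena: beats Amara, Priya, and Zara; loses to Diego and Yuki → score 3.
Yuki: beats Amara, Priya, Lena, and Zara; loses to Diego → score 4.
Zara: beats Amara; loses to Diego, Priya, Lena, and Yuki → score 1.
Diego has the best pairwise record.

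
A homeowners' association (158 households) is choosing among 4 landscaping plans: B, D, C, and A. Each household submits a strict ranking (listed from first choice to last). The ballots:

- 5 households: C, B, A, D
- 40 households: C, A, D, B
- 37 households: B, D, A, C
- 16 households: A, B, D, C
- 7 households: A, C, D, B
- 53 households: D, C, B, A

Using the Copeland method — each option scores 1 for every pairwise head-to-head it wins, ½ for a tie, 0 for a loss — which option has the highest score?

D

B: beats A; loses to D and C → score 1.
D: beats B, C, and A → score 3.
C: beats B and A; loses to D → score 2.
A: loses to B, D, and C → score 0.
D has the best pairwise record.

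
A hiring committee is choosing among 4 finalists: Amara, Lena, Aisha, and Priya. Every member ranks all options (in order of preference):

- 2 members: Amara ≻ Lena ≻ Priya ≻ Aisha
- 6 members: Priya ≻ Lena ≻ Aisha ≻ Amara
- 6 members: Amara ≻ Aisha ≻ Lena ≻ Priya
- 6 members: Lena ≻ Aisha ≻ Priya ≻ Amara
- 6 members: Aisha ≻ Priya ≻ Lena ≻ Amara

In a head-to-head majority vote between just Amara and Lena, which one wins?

Lena

Voters preferring Amara to Lena: 8; preferring Lena to Amara: 18.
Lena wins the head-to-head.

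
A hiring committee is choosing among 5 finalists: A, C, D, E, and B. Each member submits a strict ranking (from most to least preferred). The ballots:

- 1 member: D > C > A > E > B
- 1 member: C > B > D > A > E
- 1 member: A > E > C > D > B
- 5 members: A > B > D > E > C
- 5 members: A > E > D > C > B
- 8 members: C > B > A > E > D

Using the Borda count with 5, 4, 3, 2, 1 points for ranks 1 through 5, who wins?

A

A: 1·3 + 1·2 + 1·5 + 5·5 + 5·5 + 8·3 = 84
C: 1·4 + 1·5 + 1·3 + 5·1 + 5·2 + 8·5 = 67
D: 1·5 + 1·3 + 1·2 + 5·3 + 5·3 + 8·1 = 48
E: 1·2 + 1·1 + 1·4 + 5·2 + 5·4 + 8·2 = 53
B: 1·1 + 1·4 + 1·1 + 5·4 + 5·1 + 8·4 = 63
A has the highest Borda score (84).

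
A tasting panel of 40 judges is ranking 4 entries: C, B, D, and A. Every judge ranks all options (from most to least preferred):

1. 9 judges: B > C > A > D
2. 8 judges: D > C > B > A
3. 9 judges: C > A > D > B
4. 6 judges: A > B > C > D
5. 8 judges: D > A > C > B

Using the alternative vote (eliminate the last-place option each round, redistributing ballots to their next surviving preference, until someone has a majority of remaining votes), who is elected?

D

Round 1: C 9, B 9, D 16, A 6. Eliminate A.
Round 2: C 9, B 15, D 16. Eliminate C.
Round 3: B 15, D 25. D has a majority.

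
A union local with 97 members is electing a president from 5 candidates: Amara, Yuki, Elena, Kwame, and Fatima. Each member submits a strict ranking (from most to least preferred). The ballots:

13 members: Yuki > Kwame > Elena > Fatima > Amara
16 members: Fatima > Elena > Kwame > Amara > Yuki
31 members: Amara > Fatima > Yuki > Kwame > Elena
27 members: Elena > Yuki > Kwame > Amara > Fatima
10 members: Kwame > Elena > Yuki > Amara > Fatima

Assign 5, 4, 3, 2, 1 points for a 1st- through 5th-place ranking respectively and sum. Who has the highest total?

Yuki

Amara: 13·1 + 16·2 + 31·5 + 27·2 + 10·2 = 274
Yuki: 13·5 + 16·1 + 31·3 + 27·4 + 10·3 = 312
Elena: 13·3 + 16·4 + 31·1 + 27·5 + 10·4 = 309
Kwame: 13·4 + 16·3 + 31·2 + 27·3 + 10·5 = 293
Fatima: 13·2 + 16·5 + 31·4 + 27·1 + 10·1 = 267
Yuki has the highest Borda score (312).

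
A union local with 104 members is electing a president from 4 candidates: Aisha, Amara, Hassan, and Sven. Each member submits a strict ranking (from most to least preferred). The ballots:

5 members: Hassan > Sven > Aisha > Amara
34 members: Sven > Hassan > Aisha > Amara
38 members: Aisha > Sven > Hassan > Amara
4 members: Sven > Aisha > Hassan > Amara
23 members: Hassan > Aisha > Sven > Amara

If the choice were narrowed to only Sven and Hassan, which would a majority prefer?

Sven

Voters preferring Sven to Hassan: 76; preferring Hassan to Sven: 28.
Sven wins the head-to-head.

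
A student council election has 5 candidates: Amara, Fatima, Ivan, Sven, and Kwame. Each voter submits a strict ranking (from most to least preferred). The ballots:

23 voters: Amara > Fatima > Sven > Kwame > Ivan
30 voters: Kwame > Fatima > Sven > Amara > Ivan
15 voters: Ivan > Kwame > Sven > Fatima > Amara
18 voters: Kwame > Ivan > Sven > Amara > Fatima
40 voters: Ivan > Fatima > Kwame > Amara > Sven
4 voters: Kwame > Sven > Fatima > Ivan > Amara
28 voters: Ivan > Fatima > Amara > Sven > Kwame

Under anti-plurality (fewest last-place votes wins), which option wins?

Fatima

Last-place votes: Amara 19, Fatima 18, Ivan 53, Sven 40, Kwame 28.
Fatima is ranked last by the fewest voters, so Fatima wins.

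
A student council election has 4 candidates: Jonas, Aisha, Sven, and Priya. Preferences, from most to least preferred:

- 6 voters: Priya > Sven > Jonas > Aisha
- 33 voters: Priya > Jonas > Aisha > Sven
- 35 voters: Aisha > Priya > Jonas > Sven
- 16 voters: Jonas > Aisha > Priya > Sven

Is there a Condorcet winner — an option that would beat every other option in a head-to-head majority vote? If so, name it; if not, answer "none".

none

Checking pairwise contests:
Priya beats Jonas 74–16.
Jonas beats Aisha 55–35.
Jonas beats Sven 84–6.
Aisha beats Priya 51–39.
Every option loses at least one head-to-head, so there is no Condorcet winner.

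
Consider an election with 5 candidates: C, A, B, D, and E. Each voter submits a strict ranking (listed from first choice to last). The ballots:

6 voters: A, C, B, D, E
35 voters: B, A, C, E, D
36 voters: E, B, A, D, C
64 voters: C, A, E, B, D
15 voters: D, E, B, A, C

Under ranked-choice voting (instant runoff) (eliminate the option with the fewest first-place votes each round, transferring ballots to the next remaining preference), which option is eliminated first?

Round 1: C 64, A 6, B 35, D 15, E 36. Eliminate A.

A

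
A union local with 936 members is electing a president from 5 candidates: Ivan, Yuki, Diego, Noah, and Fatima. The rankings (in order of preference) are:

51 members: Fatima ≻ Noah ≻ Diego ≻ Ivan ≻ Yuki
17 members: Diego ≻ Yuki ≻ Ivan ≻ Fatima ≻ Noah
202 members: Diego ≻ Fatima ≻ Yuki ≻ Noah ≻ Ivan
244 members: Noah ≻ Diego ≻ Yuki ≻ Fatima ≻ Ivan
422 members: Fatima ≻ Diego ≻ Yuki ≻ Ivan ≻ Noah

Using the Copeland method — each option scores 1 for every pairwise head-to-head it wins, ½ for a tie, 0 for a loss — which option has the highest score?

Fatima

Ivan: loses to Yuki, Diego, Noah, and Fatima → score 0.
Yuki: beats Ivan and Noah; loses to Diego and Fatima → score 2.
Diego: beats Ivan, Yuki, and Noah; loses to Fatima → score 3.
Noah: beats Ivan; loses to Yuki, Diego, and Fatima → score 1.
Fatima: beats Ivan, Yuki, Diego, and Noah → score 4.
Fatima has the best pairwise record.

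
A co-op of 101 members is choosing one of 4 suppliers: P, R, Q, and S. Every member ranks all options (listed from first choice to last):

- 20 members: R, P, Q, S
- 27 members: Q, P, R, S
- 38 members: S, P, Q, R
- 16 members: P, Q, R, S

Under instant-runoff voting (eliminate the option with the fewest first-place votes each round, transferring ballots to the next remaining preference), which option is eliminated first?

Round 1: P 16, R 20, Q 27, S 38. Eliminate P.

P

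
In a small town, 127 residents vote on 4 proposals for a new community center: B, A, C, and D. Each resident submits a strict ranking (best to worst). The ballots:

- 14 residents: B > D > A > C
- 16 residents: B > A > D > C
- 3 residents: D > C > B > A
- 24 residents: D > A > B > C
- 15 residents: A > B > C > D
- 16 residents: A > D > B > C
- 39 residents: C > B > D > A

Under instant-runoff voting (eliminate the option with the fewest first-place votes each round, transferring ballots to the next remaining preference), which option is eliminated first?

Round 1: B 30, A 31, C 39, D 27. Eliminate D.

D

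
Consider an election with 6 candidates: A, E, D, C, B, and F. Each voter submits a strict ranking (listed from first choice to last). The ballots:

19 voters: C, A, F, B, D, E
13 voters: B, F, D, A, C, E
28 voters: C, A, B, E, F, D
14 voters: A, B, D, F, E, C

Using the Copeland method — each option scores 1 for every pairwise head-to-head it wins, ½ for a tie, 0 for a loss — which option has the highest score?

A: beats E, D, B, and F; loses to C → score 4.
E: loses to A, D, C, B, and F → score 0.
D: beats E; loses to A, C, B, and F → score 1.
C: beats A, E, D, B, and F → score 5.
B: beats E, D, and F; loses to A and C → score 3.
F: beats E and D; loses to A, C, and B → score 2.
C has the best pairwise record.

C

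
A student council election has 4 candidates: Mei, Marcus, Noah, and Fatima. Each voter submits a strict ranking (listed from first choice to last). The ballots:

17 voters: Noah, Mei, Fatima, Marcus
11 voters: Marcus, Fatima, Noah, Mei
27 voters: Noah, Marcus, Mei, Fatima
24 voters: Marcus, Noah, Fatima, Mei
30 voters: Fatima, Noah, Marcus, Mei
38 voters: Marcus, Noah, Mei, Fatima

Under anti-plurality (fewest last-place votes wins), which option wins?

Last-place votes: Mei 65, Marcus 17, Noah 0, Fatima 65.
Noah is ranked last by the fewest voters, so Noah wins.

Noah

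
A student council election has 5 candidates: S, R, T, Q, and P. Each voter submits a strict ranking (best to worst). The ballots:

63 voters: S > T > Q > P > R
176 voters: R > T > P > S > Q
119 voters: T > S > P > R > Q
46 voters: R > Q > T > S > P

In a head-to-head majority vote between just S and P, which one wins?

Voters preferring S to P: 228; preferring P to S: 176.
S wins the head-to-head.

S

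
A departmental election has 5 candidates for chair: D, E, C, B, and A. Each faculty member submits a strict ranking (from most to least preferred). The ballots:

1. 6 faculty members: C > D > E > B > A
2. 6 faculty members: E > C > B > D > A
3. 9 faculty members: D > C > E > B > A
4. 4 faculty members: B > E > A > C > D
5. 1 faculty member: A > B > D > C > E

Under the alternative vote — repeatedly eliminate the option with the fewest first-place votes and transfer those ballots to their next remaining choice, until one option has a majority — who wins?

D

Round 1: D 9, E 6, C 6, B 4, A 1. Eliminate A.
Round 2: D 9, E 6, C 6, B 5. Eliminate B.
Round 3: D 10, E 10, C 6. Eliminate C.
Round 4: D 16, E 10. D has a majority.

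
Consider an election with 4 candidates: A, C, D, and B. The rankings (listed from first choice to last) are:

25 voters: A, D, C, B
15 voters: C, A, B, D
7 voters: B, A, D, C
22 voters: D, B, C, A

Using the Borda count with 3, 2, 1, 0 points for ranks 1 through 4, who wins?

D

A: 25·3 + 15·2 + 7·2 + 22·0 = 119
C: 25·1 + 15·3 + 7·0 + 22·1 = 92
D: 25·2 + 15·0 + 7·1 + 22·3 = 123
B: 25·0 + 15·1 + 7·3 + 22·2 = 80
D has the highest Borda score (123).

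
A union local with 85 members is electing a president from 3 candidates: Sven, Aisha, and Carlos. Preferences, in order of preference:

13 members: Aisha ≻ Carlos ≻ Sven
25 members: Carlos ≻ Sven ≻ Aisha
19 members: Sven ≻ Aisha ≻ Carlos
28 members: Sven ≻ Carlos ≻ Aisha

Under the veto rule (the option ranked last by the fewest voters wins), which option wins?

Last-place votes: Sven 13, Aisha 53, Carlos 19.
Sven is ranked last by the fewest voters, so Sven wins.

Sven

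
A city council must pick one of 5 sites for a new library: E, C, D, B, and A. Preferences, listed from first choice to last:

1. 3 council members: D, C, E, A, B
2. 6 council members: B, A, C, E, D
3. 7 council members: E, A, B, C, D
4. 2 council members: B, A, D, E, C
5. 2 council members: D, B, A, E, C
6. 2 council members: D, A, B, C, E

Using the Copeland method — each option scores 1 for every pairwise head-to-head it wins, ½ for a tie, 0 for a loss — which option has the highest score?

A

E: beats D; ties C; loses to B and A → score 1.5.
C: beats D; ties E; loses to B and A → score 1.5.
D: loses to E, C, B, and A → score 0.
B: beats E, C, and D; loses to A → score 3.
A: beats E, C, D, and B → score 4.
A has the best pairwise record.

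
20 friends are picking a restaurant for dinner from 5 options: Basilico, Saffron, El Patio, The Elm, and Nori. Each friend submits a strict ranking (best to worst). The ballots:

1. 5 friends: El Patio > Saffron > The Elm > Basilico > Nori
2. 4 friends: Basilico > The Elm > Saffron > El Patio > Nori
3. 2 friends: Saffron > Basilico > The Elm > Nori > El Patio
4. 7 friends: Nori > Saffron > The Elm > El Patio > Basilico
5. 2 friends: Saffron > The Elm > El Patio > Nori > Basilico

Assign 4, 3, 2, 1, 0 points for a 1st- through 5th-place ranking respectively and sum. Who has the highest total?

Saffron

Basilico: 5·1 + 4·4 + 2·3 + 7·0 + 2·0 = 27
Saffron: 5·3 + 4·2 + 2·4 + 7·3 + 2·4 = 60
El Patio: 5·4 + 4·1 + 2·0 + 7·1 + 2·2 = 35
The Elm: 5·2 + 4·3 + 2·2 + 7·2 + 2·3 = 46
Nori: 5·0 + 4·0 + 2·1 + 7·4 + 2·1 = 32
Saffron has the highest Borda score (60).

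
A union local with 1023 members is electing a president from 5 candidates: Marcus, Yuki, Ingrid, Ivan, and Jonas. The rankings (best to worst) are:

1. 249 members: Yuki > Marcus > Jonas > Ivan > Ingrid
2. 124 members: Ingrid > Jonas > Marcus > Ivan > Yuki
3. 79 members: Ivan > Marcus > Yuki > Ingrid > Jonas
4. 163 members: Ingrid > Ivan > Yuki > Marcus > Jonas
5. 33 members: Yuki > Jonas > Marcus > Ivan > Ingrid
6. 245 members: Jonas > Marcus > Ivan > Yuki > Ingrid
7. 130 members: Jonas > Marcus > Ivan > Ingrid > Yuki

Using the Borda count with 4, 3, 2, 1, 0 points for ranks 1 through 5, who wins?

Marcus

Marcus: 249·3 + 124·2 + 79·3 + 163·1 + 33·2 + 245·3 + 130·3 = 2586
Yuki: 249·4 + 124·0 + 79·2 + 163·2 + 33·4 + 245·1 + 130·0 = 1857
Ingrid: 249·0 + 124·4 + 79·1 + 163·4 + 33·0 + 245·0 + 130·1 = 1357
Ivan: 249·1 + 124·1 + 79·4 + 163·3 + 33·1 + 245·2 + 130·2 = 1961
Jonas: 249·2 + 124·3 + 79·0 + 163·0 + 33·3 + 245·4 + 130·4 = 2469
Marcus has the highest Borda score (2586).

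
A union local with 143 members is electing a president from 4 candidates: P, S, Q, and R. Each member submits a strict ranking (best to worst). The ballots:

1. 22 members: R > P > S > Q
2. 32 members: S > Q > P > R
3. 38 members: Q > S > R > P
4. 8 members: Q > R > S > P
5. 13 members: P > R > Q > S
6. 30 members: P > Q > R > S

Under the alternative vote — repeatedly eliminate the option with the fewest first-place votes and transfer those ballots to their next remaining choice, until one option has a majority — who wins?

Q

Round 1: P 43, S 32, Q 46, R 22. Eliminate R.
Round 2: P 65, S 32, Q 46. Eliminate S.
Round 3: P 65, Q 78. Q has a majority.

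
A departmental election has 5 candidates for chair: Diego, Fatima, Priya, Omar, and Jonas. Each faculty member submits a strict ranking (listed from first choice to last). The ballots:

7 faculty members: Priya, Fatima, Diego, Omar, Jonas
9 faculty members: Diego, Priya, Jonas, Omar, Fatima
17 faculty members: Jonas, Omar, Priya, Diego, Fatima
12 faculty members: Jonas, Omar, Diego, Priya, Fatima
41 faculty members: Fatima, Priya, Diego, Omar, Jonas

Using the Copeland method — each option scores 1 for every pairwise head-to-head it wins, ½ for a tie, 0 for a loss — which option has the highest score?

Diego: beats Omar and Jonas; loses to Fatima and Priya → score 2.
Fatima: beats Diego, Omar, and Jonas; loses to Priya → score 3.
Priya: beats Diego, Fatima, Omar, and Jonas → score 4.
Omar: beats Jonas; loses to Diego, Fatima, and Priya → score 1.
Jonas: loses to Diego, Fatima, Priya, and Omar → score 0.
Priya has the best pairwise record.

Priya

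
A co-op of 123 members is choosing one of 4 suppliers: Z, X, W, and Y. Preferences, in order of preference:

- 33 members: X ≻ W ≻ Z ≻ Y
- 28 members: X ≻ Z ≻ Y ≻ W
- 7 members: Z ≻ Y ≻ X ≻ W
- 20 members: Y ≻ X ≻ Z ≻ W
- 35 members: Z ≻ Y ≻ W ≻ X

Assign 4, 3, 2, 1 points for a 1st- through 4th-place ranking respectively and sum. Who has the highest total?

Z: 33·2 + 28·3 + 7·4 + 20·2 + 35·4 = 358
X: 33·4 + 28·4 + 7·2 + 20·3 + 35·1 = 353
W: 33·3 + 28·1 + 7·1 + 20·1 + 35·2 = 224
Y: 33·1 + 28·2 + 7·3 + 20·4 + 35·3 = 295
Z has the highest Borda score (358).

Z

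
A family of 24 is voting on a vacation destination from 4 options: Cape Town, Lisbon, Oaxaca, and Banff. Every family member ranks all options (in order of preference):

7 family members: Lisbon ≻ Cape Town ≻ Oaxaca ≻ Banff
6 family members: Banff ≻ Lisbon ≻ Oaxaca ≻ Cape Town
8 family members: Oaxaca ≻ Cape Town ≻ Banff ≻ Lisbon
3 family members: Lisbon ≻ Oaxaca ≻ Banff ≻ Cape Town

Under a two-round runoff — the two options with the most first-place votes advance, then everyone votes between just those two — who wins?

Round 1 first-place votes: Cape Town 0, Lisbon 10, Oaxaca 8, Banff 6.
Lisbon and Oaxaca advance.
Runoff: Lisbon is preferred to Oaxaca by 16 voters; Oaxaca by 8.
Lisbon wins the runoff.

Lisbon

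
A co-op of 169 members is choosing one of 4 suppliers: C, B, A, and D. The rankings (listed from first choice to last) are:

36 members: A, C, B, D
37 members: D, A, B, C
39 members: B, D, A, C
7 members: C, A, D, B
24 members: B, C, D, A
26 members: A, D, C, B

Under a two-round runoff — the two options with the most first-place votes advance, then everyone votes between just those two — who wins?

Round 1 first-place votes: C 7, B 63, A 62, D 37.
B and A advance.
Runoff: B is preferred to A by 63 voters; A by 106.
A wins the runoff.

A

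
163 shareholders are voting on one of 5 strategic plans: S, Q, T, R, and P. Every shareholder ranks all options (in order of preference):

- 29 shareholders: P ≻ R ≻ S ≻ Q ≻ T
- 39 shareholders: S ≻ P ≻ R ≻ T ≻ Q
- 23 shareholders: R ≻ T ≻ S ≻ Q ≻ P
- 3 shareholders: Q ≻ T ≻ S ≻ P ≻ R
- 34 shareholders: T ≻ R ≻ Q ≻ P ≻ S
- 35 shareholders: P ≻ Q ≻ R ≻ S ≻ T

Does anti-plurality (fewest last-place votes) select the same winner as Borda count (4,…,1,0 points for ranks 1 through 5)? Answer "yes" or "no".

yes

Anti-plurality — last-place votes: S 34, Q 39, T 64, R 3, P 23. Winner: R.
Borda — scores: S 301, Q 237, T 253, R 429, P 410. Winner: R.
The two methods agree.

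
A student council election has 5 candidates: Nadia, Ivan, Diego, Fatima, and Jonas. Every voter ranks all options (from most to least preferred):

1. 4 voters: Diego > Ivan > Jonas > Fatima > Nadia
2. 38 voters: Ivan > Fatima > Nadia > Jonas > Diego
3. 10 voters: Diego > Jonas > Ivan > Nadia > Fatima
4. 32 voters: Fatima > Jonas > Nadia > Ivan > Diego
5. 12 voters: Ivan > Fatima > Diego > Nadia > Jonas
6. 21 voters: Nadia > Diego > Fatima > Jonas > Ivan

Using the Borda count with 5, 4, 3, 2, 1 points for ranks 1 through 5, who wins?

Fatima

Nadia: 4·1 + 38·3 + 10·2 + 32·3 + 12·2 + 21·5 = 363
Ivan: 4·4 + 38·5 + 10·3 + 32·2 + 12·5 + 21·1 = 381
Diego: 4·5 + 38·1 + 10·5 + 32·1 + 12·3 + 21·4 = 260
Fatima: 4·2 + 38·4 + 10·1 + 32·5 + 12·4 + 21·3 = 441
Jonas: 4·3 + 38·2 + 10·4 + 32·4 + 12·1 + 21·2 = 310
Fatima has the highest Borda score (441).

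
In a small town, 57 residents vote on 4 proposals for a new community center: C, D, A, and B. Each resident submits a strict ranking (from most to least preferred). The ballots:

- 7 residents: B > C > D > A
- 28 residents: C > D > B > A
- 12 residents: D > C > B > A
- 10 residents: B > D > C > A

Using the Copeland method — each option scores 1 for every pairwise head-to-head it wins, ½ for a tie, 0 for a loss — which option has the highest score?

C: beats D, A, and B → score 3.
D: beats A and B; loses to C → score 2.
A: loses to C, D, and B → score 0.
B: beats A; loses to C and D → score 1.
C has the best pairwise record.

C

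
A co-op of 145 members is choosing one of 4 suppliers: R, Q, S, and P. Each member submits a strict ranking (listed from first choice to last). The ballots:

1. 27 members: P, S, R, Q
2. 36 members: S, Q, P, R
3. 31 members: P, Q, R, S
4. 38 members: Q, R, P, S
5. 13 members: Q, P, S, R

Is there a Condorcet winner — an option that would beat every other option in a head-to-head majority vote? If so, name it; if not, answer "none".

Q

Q vs R: 118–27 for Q.
Q vs S: 82–63 for Q.
Q vs P: 87–58 for Q.
Q beats every other option head-to-head.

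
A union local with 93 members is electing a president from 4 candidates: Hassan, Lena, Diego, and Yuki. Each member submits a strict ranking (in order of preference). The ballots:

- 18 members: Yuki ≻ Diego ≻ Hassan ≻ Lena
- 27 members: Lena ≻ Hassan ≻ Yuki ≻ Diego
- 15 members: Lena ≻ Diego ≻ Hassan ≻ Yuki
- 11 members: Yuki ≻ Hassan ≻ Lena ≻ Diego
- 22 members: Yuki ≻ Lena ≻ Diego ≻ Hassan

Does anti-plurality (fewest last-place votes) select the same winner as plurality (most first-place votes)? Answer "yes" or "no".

yes

Anti-plurality — last-place votes: Hassan 22, Lena 18, Diego 38, Yuki 15. Winner: Yuki.
Plurality — first-place votes: Hassan 0, Lena 42, Diego 0, Yuki 51. Winner: Yuki.
The two methods agree.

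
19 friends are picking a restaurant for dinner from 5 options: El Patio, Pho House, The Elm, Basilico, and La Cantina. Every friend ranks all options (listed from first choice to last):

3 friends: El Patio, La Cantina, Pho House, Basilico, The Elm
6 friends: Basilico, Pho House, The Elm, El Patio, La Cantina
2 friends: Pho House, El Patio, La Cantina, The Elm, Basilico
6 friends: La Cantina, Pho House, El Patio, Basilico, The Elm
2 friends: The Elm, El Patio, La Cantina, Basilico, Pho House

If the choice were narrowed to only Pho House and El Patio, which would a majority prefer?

Voters preferring Pho House to El Patio: 14; preferring El Patio to Pho House: 5.
Pho House wins the head-to-head.

Pho House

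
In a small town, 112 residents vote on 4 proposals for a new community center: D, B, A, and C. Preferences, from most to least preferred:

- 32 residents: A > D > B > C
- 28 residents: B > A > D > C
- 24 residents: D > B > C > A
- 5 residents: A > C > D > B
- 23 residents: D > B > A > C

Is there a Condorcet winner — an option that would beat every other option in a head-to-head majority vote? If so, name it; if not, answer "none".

none

Checking pairwise contests:
A beats D 65–47.
D beats B 84–28.
B beats A 75–37.
D beats C 107–5.
Every option loses at least one head-to-head, so there is no Condorcet winner.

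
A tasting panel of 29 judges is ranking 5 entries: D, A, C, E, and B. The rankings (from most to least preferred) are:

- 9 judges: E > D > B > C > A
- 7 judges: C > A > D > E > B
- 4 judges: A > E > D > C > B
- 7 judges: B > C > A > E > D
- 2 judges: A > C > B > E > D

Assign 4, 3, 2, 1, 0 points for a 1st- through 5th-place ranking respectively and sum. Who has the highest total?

D: 9·3 + 7·2 + 4·2 + 7·0 + 2·0 = 49
A: 9·0 + 7·3 + 4·4 + 7·2 + 2·4 = 59
C: 9·1 + 7·4 + 4·1 + 7·3 + 2·3 = 68
E: 9·4 + 7·1 + 4·3 + 7·1 + 2·1 = 64
B: 9·2 + 7·0 + 4·0 + 7·4 + 2·2 = 50
C has the highest Borda score (68).

C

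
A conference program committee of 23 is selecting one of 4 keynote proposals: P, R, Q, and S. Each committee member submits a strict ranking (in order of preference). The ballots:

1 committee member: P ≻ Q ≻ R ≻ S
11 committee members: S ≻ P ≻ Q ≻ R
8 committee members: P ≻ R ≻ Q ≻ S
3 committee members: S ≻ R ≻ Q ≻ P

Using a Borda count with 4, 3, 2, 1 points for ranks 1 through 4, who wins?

P: 1·4 + 11·3 + 8·4 + 3·1 = 72
R: 1·2 + 11·1 + 8·3 + 3·3 = 46
Q: 1·3 + 11·2 + 8·2 + 3·2 = 47
S: 1·1 + 11·4 + 8·1 + 3·4 = 65
P has the highest Borda score (72).

P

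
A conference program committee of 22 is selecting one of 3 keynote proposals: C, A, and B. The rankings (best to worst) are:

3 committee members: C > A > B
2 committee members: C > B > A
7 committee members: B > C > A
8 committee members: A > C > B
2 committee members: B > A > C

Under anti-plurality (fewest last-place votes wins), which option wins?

C

Last-place votes: C 2, A 9, B 11.
C is ranked last by the fewest voters, so C wins.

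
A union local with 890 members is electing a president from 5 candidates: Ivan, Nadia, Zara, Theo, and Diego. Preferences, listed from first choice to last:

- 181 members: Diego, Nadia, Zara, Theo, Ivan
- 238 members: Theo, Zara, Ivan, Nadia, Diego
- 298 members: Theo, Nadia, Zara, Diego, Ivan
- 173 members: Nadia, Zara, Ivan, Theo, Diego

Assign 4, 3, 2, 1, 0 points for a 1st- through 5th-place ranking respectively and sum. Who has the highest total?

Theo

Ivan: 181·0 + 238·2 + 298·0 + 173·2 = 822
Nadia: 181·3 + 238·1 + 298·3 + 173·4 = 2367
Zara: 181·2 + 238·3 + 298·2 + 173·3 = 2191
Theo: 181·1 + 238·4 + 298·4 + 173·1 = 2498
Diego: 181·4 + 238·0 + 298·1 + 173·0 = 1022
Theo has the highest Borda score (2498).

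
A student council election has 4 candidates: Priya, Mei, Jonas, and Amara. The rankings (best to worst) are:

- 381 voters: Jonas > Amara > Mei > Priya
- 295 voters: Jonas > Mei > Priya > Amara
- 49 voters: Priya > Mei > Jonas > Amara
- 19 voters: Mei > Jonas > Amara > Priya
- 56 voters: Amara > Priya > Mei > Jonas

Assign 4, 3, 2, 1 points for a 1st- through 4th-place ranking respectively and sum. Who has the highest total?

Jonas

Priya: 381·1 + 295·2 + 49·4 + 19·1 + 56·3 = 1354
Mei: 381·2 + 295·3 + 49·3 + 19·4 + 56·2 = 1982
Jonas: 381·4 + 295·4 + 49·2 + 19·3 + 56·1 = 2915
Amara: 381·3 + 295·1 + 49·1 + 19·2 + 56·4 = 1749
Jonas has the highest Borda score (2915).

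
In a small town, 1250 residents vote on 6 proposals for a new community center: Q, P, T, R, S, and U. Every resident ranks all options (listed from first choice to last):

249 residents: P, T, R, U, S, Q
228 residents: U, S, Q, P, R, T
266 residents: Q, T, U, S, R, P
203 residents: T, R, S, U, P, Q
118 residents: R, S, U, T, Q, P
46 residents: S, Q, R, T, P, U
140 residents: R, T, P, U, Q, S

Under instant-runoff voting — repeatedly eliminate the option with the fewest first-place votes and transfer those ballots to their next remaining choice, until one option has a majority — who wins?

Round 1: Q 266, P 249, T 203, R 258, S 46, U 228. Eliminate S.
Round 2: Q 312, P 249, T 203, R 258, U 228. Eliminate T.
Round 3: Q 312, P 249, R 461, U 228. Eliminate U.
Round 4: Q 540, P 249, R 461. Eliminate P.
Round 5: Q 540, R 710. R has a majority.

R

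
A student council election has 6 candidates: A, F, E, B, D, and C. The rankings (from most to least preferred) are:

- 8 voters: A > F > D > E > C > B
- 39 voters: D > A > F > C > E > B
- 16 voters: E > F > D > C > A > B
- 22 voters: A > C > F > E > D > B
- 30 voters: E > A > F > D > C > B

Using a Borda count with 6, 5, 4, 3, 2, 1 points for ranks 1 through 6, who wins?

A: 8·6 + 39·5 + 16·2 + 22·6 + 30·5 = 557
F: 8·5 + 39·4 + 16·5 + 22·4 + 30·4 = 484
E: 8·3 + 39·2 + 16·6 + 22·3 + 30·6 = 444
B: 8·1 + 39·1 + 16·1 + 22·1 + 30·1 = 115
D: 8·4 + 39·6 + 16·4 + 22·2 + 30·3 = 464
C: 8·2 + 39·3 + 16·3 + 22·5 + 30·2 = 351
A has the highest Borda score (557).

A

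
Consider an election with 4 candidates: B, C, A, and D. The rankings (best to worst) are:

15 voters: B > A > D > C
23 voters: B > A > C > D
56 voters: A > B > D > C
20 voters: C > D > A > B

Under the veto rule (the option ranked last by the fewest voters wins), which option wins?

Last-place votes: B 20, C 71, A 0, D 23.
A is ranked last by the fewest voters, so A wins.

A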